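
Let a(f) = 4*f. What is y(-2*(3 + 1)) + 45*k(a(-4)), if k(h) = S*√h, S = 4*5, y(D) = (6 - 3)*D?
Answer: -24 + 3600*I ≈ -24.0 + 3600.0*I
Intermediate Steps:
y(D) = 3*D
S = 20
k(h) = 20*√h
y(-2*(3 + 1)) + 45*k(a(-4)) = 3*(-2*(3 + 1)) + 45*(20*√(4*(-4))) = 3*(-2*4) + 45*(20*√(-16)) = 3*(-8) + 45*(20*(4*I)) = -24 + 45*(80*I) = -24 + 3600*I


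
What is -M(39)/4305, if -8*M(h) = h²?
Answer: 507/11480 ≈ 0.044164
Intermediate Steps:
M(h) = -h²/8
-M(39)/4305 = -(-⅛*39²)/4305 = -(-⅛*1521)/4305 = -(-1521)/(8*4305) = -1*(-507/11480) = 507/11480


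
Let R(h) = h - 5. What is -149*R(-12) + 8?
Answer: 2541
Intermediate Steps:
R(h) = -5 + h
-149*R(-12) + 8 = -149*(-5 - 12) + 8 = -149*(-17) + 8 = 2533 + 8 = 2541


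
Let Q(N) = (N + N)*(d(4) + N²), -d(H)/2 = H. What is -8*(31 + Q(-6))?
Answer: 2440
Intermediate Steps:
d(H) = -2*H
Q(N) = 2*N*(-8 + N²) (Q(N) = (N + N)*(-2*4 + N²) = (2*N)*(-8 + N²) = 2*N*(-8 + N²))
-8*(31 + Q(-6)) = -8*(31 + 2*(-6)*(-8 + (-6)²)) = -8*(31 + 2*(-6)*(-8 + 36)) = -8*(31 + 2*(-6)*28) = -8*(31 - 336) = -8*(-305) = 2440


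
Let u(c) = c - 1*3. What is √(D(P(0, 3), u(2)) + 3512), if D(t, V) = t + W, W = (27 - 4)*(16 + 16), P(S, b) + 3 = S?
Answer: √4245 ≈ 65.154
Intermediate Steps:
u(c) = -3 + c (u(c) = c - 3 = -3 + c)
P(S, b) = -3 + S
W = 736 (W = 23*32 = 736)
D(t, V) = 736 + t (D(t, V) = t + 736 = 736 + t)
√(D(P(0, 3), u(2)) + 3512) = √((736 + (-3 + 0)) + 3512) = √((736 - 3) + 3512) = √(733 + 3512) = √4245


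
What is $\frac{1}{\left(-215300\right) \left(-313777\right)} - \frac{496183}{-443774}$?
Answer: $\frac{16760116040233037}{14989839908944700} \approx 1.1181$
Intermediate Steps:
$\frac{1}{\left(-215300\right) \left(-313777\right)} - \frac{496183}{-443774} = \left(- \frac{1}{215300}\right) \left(- \frac{1}{313777}\right) - - \frac{496183}{443774} = \frac{1}{67556188100} + \frac{496183}{443774} = \frac{16760116040233037}{14989839908944700}$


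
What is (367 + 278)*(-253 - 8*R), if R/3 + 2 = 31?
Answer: -612105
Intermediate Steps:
R = 87 (R = -6 + 3*31 = -6 + 93 = 87)
(367 + 278)*(-253 - 8*R) = (367 + 278)*(-253 - 8*87) = 645*(-253 - 696) = 645*(-949) = -612105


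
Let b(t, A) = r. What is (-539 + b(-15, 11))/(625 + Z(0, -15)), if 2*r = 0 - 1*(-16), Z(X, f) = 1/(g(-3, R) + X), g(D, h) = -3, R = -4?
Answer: -1593/1874 ≈ -0.85005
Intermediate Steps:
Z(X, f) = 1/(-3 + X)
r = 8 (r = (0 - 1*(-16))/2 = (0 + 16)/2 = (½)*16 = 8)
b(t, A) = 8
(-539 + b(-15, 11))/(625 + Z(0, -15)) = (-539 + 8)/(625 + 1/(-3 + 0)) = -531/(625 + 1/(-3)) = -531/(625 - ⅓) = -531/1874/3 = -531*3/1874 = -1593/1874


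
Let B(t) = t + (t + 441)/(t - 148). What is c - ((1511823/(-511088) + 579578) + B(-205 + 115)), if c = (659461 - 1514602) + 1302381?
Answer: -473116701775/3577616 ≈ -1.3224e+5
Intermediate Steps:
B(t) = t + (441 + t)/(-148 + t)
c = 447240 (c = -855141 + 1302381 = 447240)
c - ((1511823/(-511088) + 579578) + B(-205 + 115)) = 447240 - ((1511823/(-511088) + 579578) + (441 + (-205 + 115)**2 - 147*(-205 + 115))/(-148 + (-205 + 115))) = 447240 - ((1511823*(-1/511088) + 579578) + (441 + (-90)**2 - 147*(-90))/(-148 - 90)) = 447240 - ((-1511823/511088 + 579578) + (441 + 8100 + 13230)/(-238)) = 447240 - (296213849041/511088 - 1/238*21771) = 447240 - (296213849041/511088 - 21771/238) = 447240 - 1*2073169681615/3577616 = 447240 - 2073169681615/3577616 = -473116701775/3577616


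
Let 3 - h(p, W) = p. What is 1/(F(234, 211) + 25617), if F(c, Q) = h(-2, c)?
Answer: 1/25622 ≈ 3.9029e-5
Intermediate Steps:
h(p, W) = 3 - p
F(c, Q) = 5 (F(c, Q) = 3 - 1*(-2) = 3 + 2 = 5)
1/(F(234, 211) + 25617) = 1/(5 + 25617) = 1/25622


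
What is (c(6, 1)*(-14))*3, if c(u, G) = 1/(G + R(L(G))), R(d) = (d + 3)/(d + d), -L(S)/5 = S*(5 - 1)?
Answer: -560/19 ≈ -29.474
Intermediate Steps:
L(S) = -20*S (L(S) = -5*S*(5 - 1) = -5*S*4 = -20*S)
R(d) = (3 + d)/(2*d) (R(d) = (3 + d)/((2*d)) = (3 + d)*(1/(2*d)) = (3 + d)/(2*d))
c(u, G) = 1/(G - (3 - 20*G)/(40*G)) (c(u, G) = 1/(G + (3 - 20*G)/(2*((-20*G)))) = 1/(G + (-1/(20*G))*(3 - 20*G)/2) = 1/(G - (3 - 20*G)/(40*G)))
(c(6, 1)*(-14))*3 = ((40*1/(-3 + 20*1 + 40*1**2))*(-14))*3 = ((40*1/(-3 + 20 + 40*1))*(-14))*3 = ((40*1/(-3 + 20 + 40))*(-14))*3 = ((40*1/57)*(-14))*3 = ((40*1*(1/57))*(-14))*3 = ((40/57)*(-14))*3 = -560/57*3 = -560/19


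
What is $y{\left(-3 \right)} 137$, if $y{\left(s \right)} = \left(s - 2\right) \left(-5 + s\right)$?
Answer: $5480$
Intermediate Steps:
$y{\left(s \right)} = \left(-5 + s\right) \left(-2 + s\right)$ ($y{\left(s \right)} = \left(-2 + s\right) \left(-5 + s\right) = \left(-5 + s\right) \left(-2 + s\right)$)
$y{\left(-3 \right)} 137 = \left(10 + \left(-3\right)^{2} - -21\right) 137 = \left(10 + 9 + 21\right) 137 = 40 \cdot 137 = 5480$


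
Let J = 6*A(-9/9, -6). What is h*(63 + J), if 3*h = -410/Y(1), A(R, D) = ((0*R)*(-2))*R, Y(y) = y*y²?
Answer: -8610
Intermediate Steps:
Y(y) = y³
A(R, D) = 0 (A(R, D) = (0*(-2))*R = 0*R = 0)
J = 0 (J = 6*0 = 0)
h = -410/3 (h = (-410/(1³))/3 = (-410/1)/3 = (-410*1)/3 = (⅓)*(-410) = -410/3 ≈ -136.67)
h*(63 + J) = -410*(63 + 0)/3 = -410/3*63 = -8610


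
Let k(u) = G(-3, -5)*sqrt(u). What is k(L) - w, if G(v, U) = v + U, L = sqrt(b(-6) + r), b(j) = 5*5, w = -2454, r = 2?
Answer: 2454 - 8*3**(3/4) ≈ 2435.8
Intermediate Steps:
b(j) = 25
L = 3*sqrt(3) (L = sqrt(25 + 2) = sqrt(27) = 3*sqrt(3) ≈ 5.1962)
G(v, U) = U + v
k(u) = -8*sqrt(u) (k(u) = (-5 - 3)*sqrt(u) = -8*sqrt(u))
k(L) - w = -8*3**(3/4) - 1*(-2454) = -8*3**(3/4) + 2454 = 2454 - 8*3**(3/4)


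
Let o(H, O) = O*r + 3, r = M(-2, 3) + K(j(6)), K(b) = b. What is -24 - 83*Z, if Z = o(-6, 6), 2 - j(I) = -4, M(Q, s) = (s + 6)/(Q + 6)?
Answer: -8763/2 ≈ -4381.5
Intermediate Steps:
M(Q, s) = (6 + s)/(6 + Q)
j(I) = 6 (j(I) = 2 - 1*(-4) = 2 + 4 = 6)
r = 33/4 (r = (6 + 3)/(6 - 2) + 6 = 9/4 + 6 = 33/4 ≈ 8.2500)
o(H, O) = 3 + 33*O/4 (o(H, O) = O*(33/4) + 3 = 33*O/4 + 3 = 3 + 33*O/4)
Z = 105/2 (Z = 3 + (33/4)*6 = 3 + 99/2 = 105/2 ≈ 52.500)
-24 - 83*Z = -24 - 83*105/2 = -24 - 8715/2 = -8763/2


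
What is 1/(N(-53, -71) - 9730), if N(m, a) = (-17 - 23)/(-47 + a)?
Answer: -59/574050 ≈ -0.00010278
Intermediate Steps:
N(m, a) = -40/(-47 + a)
1/(N(-53, -71) - 9730) = 1/(-40/(-47 - 71) - 9730) = 1/(-40/(-118) - 9730) = 1/(-40*(-1/118) - 9730) = 1/(20/59 - 9730) = 1/(-574050/59) = -59/574050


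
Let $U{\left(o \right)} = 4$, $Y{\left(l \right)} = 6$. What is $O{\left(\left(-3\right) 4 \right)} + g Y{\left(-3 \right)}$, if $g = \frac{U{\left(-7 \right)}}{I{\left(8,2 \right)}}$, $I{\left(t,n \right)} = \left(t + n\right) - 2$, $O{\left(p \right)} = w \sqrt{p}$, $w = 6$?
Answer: $3 + 12 i \sqrt{3} \approx 3.0 + 20.785 i$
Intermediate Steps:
$O{\left(p \right)} = 6 \sqrt{p}$
$I{\left(t,n \right)} = -2 + n + t$ ($I{\left(t,n \right)} = \left(n + t\right) - 2 = -2 + n + t$)
$g = \frac{1}{2}$ ($g = \frac{4}{-2 + 2 + 8} = \frac{4}{8} = 4 \cdot \frac{1}{8} = \frac{1}{2} \approx 0.5$)
$O{\left(\left(-3\right) 4 \right)} + g Y{\left(-3 \right)} = 6 \sqrt{\left(-3\right) 4} + \frac{1}{2} \cdot 6 = 6 \sqrt{-12} + 3 = 6 \cdot 2 i \sqrt{3} + 3 = 12 i \sqrt{3} + 3 = 3 + 12 i \sqrt{3}$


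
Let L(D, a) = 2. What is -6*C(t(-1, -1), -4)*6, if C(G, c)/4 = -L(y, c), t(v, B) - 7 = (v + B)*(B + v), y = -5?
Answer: 288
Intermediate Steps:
t(v, B) = 7 + (B + v)² (t(v, B) = 7 + (v + B)*(B + v) = 7 + (B + v)*(B + v) = 7 + (B + v)²)
C(G, c) = -8 (C(G, c) = 4*(-1*2) = 4*(-2) = -8)
-6*C(t(-1, -1), -4)*6 = -6*(-8)*6 = 48*6 = 288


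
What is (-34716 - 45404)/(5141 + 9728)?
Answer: -80120/14869 ≈ -5.3884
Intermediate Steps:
(-34716 - 45404)/(5141 + 9728) = -80120/14869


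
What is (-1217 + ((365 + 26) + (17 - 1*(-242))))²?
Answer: 321489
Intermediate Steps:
(-1217 + ((365 + 26) + (17 - 1*(-242))))² = (-1217 + (391 + (17 + 242)))² = (-1217 + (391 + 259))² = (-1217 + 650)² = (-567)² = 321489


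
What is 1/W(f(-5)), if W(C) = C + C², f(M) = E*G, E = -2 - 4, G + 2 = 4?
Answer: 1/132 ≈ 0.0075758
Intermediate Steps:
G = 2 (G = -2 + 4 = 2)
E = -6
f(M) = -12 (f(M) = -6*2 = -12)
1/W(f(-5)) = 1/(-12*(1 - 12)) = 1/(-12*(-11)) = 1/132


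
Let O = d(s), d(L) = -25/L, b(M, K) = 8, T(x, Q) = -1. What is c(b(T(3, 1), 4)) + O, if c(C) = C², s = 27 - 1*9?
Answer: 1127/18 ≈ 62.611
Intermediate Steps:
s = 18 (s = 27 - 9 = 18)
d(L) = -25/L
O = -25/18 ≈ -1.3889
c(b(T(3, 1), 4)) + O = 8² - 25/18 = 64 - 25/18 = 1127/18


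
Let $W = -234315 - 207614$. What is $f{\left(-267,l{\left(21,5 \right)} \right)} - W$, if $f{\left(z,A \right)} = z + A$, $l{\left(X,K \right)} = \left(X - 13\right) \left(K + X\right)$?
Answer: $441870$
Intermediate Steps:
$l{\left(X,K \right)} = \left(-13 + X\right) \left(K + X\right)$
$W = -441929$
$f{\left(z,A \right)} = A + z$
$f{\left(-267,l{\left(21,5 \right)} \right)} - W = \left(\left(21^{2} - 65 - 273 + 5 \cdot 21\right) - 267\right) - -441929 = \left(\left(441 - 65 - 273 + 105\right) - 267\right) + 441929 = \left(208 - 267\right) + 441929 = -59 + 441929 = 441870$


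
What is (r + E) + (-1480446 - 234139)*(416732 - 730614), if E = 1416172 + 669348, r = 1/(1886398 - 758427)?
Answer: 607050817460539791/1127971 ≈ 5.3818e+11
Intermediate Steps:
r = 1/1127971 ≈ 8.8655e-7
E = 2085520
(r + E) + (-1480446 - 234139)*(416732 - 730614) = (1/1127971 + 2085520) + (-1480446 - 234139)*(416732 - 730614) = 2352406079921/1127971 - 1714585*(-313882) = 2352406079921/1127971 + 538177368970 = 607050817460539791/1127971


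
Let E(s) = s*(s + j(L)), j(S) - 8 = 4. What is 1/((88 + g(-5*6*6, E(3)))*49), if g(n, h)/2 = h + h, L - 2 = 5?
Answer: 1/13132 ≈ 7.6150e-5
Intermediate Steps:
L = 7 (L = 2 + 5 = 7)
j(S) = 12 (j(S) = 8 + 4 = 12)
E(s) = s*(12 + s) (E(s) = s*(s + 12) = s*(12 + s))
g(n, h) = 4*h (g(n, h) = 2*(h + h) = 2*(2*h) = 4*h)
1/((88 + g(-5*6*6, E(3)))*49) = 1/((88 + 4*(3*(12 + 3)))*49) = 1/((88 + 4*(3*15))*49) = 1/((88 + 4*45)*49) = 1/((88 + 180)*49) = 1/(268*49) = 1/13132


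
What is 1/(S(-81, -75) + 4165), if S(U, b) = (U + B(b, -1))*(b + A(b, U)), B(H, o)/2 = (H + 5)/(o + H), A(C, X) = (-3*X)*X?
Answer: 19/29795167 ≈ 6.3769e-7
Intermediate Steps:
A(C, X) = -3*X**2
B(H, o) = 2*(5 + H)/(H + o) (B(H, o) = 2*((H + 5)/(o + H)) = 2*((5 + H)/(H + o)) = 2*(5 + H)/(H + o))
S(U, b) = (U + 2*(5 + b)/(-1 + b))*(b - 3*U**2) (S(U, b) = (U + 2*(5 + b)/(b - 1))*(b - 3*U**2) = (U + 2*(5 + b)/(-1 + b))*(b - 3*U**2))
1/(S(-81, -75) + 4165) = 1/((-6*(-81)**2*(5 - 75) + 2*(-75)*(5 - 75) - 81*(-1 - 75)*(-75 - 3*(-81)**2))/(-1 - 75) + 4165) = 1/((-6*6561*(-70) + 2*(-75)*(-70) - 81*(-76)*(-75 - 3*6561))/(-76) + 4165) = 1/(-(2755620 + 10500 - 81*(-76)*(-75 - 19683))/76 + 4165) = 1/(-(2755620 + 10500 - 81*(-76)*(-19758))/76 + 4165) = 1/(-(2755620 + 10500 - 121630248)/76 + 4165) = 1/(-1/76*(-118864128) + 4165) = 1/(29716032/19 + 4165) = 1/(29795167/19) = 19/29795167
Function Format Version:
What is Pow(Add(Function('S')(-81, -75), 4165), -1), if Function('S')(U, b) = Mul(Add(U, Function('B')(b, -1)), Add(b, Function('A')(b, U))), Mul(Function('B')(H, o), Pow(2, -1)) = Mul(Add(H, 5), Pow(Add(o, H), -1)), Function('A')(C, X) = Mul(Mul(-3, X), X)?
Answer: Rational(19, 29795167) ≈ 6.3769e-7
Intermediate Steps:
Function('A')(C, X) = Mul(-3, Pow(X, 2))
Function('B')(H, o) = Mul(2, Pow(Add(H, o), -1), Add(5, H)) (Function('B')(H, o) = Mul(2, Mul(Add(H, 5), Pow(Add(o, H), -1))) = Mul(2, Mul(Add(5, H), Pow(Add(H, o), -1))) = Mul(2, Mul(Pow(Add(H, o), -1), Add(5, H))) = Mul(2, Pow(Add(H, o), -1), Add(5, H)))
Function('S')(U, b) = Mul(Add(U, Mul(2, Pow(Add(-1, b), -1), Add(5, b))), Add(b, Mul(-3, Pow(U, 2)))) (Function('S')(U, b) = Mul(Add(U, Mul(2, Pow(Add(b, -1), -1), Add(5, b))), Add(b, Mul(-3, Pow(U, 2)))) = Mul(Add(U, Mul(2, Pow(Add(-1, b), -1), Add(5, b))), Add(b, Mul(-3, Pow(U, 2)))))
Pow(Add(Function('S')(-81, -75), 4165), -1) = Pow(Add(Mul(Pow(Add(-1, -75), -1), Add(Mul(-6, Pow(-81, 2), Add(5, -75)), Mul(2, -75, Add(5, -75)), Mul(-81, Add(-1, -75), Add(-75, Mul(-3, Pow(-81, 2)))))), 4165), -1) = Pow(Add(Mul(Pow(-76, -1), Add(Mul(-6, 6561, -70), Mul(2, -75, -70), Mul(-81, -76, Add(-75, Mul(-3, 6561))))), 4165), -1) = Pow(Add(Mul(Rational(-1, 76), Add(2755620, 10500, Mul(-81, -76, Add(-75, -19683)))), 4165), -1) = Pow(Add(Mul(Rational(-1, 76), Add(2755620, 10500, Mul(-81, -76, -19758))), 4165), -1) = Pow(Add(Mul(Rational(-1, 76), Add(2755620, 10500, -121630248)), 4165), -1) = Pow(Add(Mul(Rational(-1, 76), -118864128), 4165), -1) = Pow(Add(Rational(29716032, 19), 4165), -1) = Pow(Rational(29795167, 19), -1) = Rational(19, 29795167)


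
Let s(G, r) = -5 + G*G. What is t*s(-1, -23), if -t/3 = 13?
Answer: 156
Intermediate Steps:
t = -39 (t = -3*13 = -39)
s(G, r) = -5 + G²
t*s(-1, -23) = -39*(-5 + (-1)²) = -39*(-5 + 1) = -39*(-4) = 156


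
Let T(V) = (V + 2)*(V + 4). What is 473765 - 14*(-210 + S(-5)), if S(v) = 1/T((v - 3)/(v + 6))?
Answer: 5720453/12 ≈ 4.7670e+5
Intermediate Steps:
T(V) = (2 + V)*(4 + V)
S(v) = 1/(8 + (-3 + v)**2/(6 + v)**2 + 6*(-3 + v)/(6 + v)) (S(v) = 1/(8 + ((v - 3)/(v + 6))**2 + 6*((v - 3)/(v + 6))) = 1/(8 + ((-3 + v)/(6 + v))**2 + 6*((-3 + v)/(6 + v))) = 1/(8 + (-3 + v)**2/(6 + v)**2 + 6*(-3 + v)/(6 + v)))
473765 - 14*(-210 + S(-5)) = 473765 - 14*(-210 + (36 + (-5)**2 + 12*(-5))/(3*(63 + 5*(-5)**2 + 36*(-5)))) = 473765 - 14*(-210 + (36 + 25 - 60)/(3*(63 + 5*25 - 180))) = 473765 - 14*(-210 + (1/3)*1/(63 + 125 - 180)) = 473765 - 14*(-210 + (1/3)*1/8) = 473765 - 14*(-210 + (1/3)*(1/8)*1) = 473765 - 14*(-210 + 1/24) = 473765 - 14*(-5039/24) = 473765 + 35273/12 = 5720453/12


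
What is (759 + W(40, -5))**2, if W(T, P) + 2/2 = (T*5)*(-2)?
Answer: 128164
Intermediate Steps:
W(T, P) = -1 - 10*T (W(T, P) = -1 + (T*5)*(-2) = -1 + (5*T)*(-2) = -1 - 10*T)
(759 + W(40, -5))**2 = (759 + (-1 - 10*40))**2 = (759 + (-1 - 400))**2 = (759 - 401)**2 = 358**2 = 128164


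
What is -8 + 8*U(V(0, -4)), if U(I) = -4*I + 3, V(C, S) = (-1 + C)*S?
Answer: -112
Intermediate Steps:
V(C, S) = S*(-1 + C)
U(I) = 3 - 4*I
-8 + 8*U(V(0, -4)) = -8 + 8*(3 - (-16)*(-1 + 0)) = -8 + 8*(3 - (-16)*(-1)) = -8 + 8*(3 - 4*4) = -8 + 8*(3 - 16) = -8 + 8*(-13) = -8 - 104 = -112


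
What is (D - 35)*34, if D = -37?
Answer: -2448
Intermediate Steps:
(D - 35)*34 = (-37 - 35)*34 = -72*34 = -2448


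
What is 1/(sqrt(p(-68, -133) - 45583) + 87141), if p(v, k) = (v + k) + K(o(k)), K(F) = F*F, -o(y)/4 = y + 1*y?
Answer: 29047/2530822523 - 2*sqrt(271578)/7592467569 ≈ 1.1340e-5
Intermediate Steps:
o(y) = -8*y (o(y) = -4*(y + 1*y) = -4*(y + y) = -8*y)
K(F) = F**2
p(v, k) = k + v + 64*k**2 (p(v, k) = (v + k) + (-8*k)**2 = (k + v) + 64*k**2 = k + v + 64*k**2)
1/(sqrt(p(-68, -133) - 45583) + 87141) = 1/(sqrt((-133 - 68 + 64*(-133)**2) - 45583) + 87141) = 1/(sqrt((-133 - 68 + 64*17689) - 45583) + 87141) = 1/(sqrt((-133 - 68 + 1132096) - 45583) + 87141) = 1/(sqrt(1131895 - 45583) + 87141) = 1/(sqrt(1086312) + 87141) = 1/(2*sqrt(271578) + 87141) = 1/(87141 + 2*sqrt(271578))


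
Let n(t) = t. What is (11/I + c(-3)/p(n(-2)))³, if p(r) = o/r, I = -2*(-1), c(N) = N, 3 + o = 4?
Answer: 12167/8 ≈ 1520.9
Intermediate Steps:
o = 1 (o = -3 + 4 = 1)
I = 2
p(r) = 1/r
(11/I + c(-3)/p(n(-2)))³ = (11/2 - 3/(1/(-2)))³ = (11*(½) - 3/(-½))³ = (11/2 - 3*(-2))³ = (11/2 + 6)³ = (23/2)³ = 12167/8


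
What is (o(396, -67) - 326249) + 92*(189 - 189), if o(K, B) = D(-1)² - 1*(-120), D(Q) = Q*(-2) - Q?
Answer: -326120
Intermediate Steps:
D(Q) = -3*Q (D(Q) = -2*Q - Q = -3*Q)
o(K, B) = 129 (o(K, B) = (-3*(-1))² - 1*(-120) = 3² + 120 = 9 + 120 = 129)
(o(396, -67) - 326249) + 92*(189 - 189) = (129 - 326249) + 92*(189 - 189) = -326120 + 92*0 = -326120 + 0 = -326120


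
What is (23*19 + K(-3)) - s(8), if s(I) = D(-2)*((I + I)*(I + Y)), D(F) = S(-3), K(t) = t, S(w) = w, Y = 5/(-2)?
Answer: 698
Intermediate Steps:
Y = -5/2 (Y = 5*(-½) = -5/2 ≈ -2.5000)
D(F) = -3
s(I) = -6*I*(-5/2 + I) (s(I) = -3*(I + I)*(I - 5/2) = -3*2*I*(-5/2 + I) = -6*I*(-5/2 + I))
(23*19 + K(-3)) - s(8) = (23*19 - 3) - 3*8*(5 - 2*8) = (437 - 3) - 3*8*(5 - 16) = 434 - 3*8*(-11) = 434 - 1*(-264) = 434 + 264 = 698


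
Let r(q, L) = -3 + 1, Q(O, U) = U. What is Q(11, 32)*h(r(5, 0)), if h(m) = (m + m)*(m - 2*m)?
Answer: -256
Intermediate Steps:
r(q, L) = -2
h(m) = -2*m**2 (h(m) = (2*m)*(-m) = -2*m**2)
Q(11, 32)*h(r(5, 0)) = 32*(-2*(-2)**2) = 32*(-2*4) = 32*(-8) = -256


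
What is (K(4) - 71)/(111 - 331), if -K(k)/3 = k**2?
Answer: 119/220 ≈ 0.54091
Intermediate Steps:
K(k) = -3*k**2
(K(4) - 71)/(111 - 331) = (-3*4**2 - 71)/(111 - 331) = (-3*16 - 71)/(-220) = (-48 - 71)*(-1/220) = -119*(-1/220) = 119/220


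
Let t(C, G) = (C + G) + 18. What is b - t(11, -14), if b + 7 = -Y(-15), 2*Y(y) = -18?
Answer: -13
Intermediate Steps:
t(C, G) = 18 + C + G
Y(y) = -9 (Y(y) = (½)*(-18) = -9)
b = 2 (b = -7 - 1*(-9) = -7 + 9 = 2)
b - t(11, -14) = 2 - (18 + 11 - 14) = 2 - 1*15 = 2 - 15 = -13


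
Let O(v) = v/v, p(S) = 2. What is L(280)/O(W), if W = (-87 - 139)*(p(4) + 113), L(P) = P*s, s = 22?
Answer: 6160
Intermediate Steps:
L(P) = 22*P (L(P) = P*22 = 22*P)
W = -25990 (W = (-87 - 139)*(2 + 113) = -226*115 = -25990)
O(v) = 1
L(280)/O(W) = (22*280)/1 = 6160*1 = 6160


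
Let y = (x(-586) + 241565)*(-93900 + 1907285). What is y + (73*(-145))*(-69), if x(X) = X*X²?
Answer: -364469514021670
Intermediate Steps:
x(X) = X³
y = -364469514752035 (y = ((-586)³ + 241565)*(-93900 + 1907285) = (-201230056 + 241565)*1813385 = -200988491*1813385 = -364469514752035)
y + (73*(-145))*(-69) = -364469514752035 + (73*(-145))*(-69) = -364469514752035 - 10585*(-69) = -364469514752035 + 730365 = -364469514021670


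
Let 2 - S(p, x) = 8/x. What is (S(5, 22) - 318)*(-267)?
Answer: 929160/11 ≈ 84469.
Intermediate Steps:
S(p, x) = 2 - 8/x
(S(5, 22) - 318)*(-267) = ((2 - 8/22) - 318)*(-267) = ((2 - 8*1/22) - 318)*(-267) = ((2 - 4/11) - 318)*(-267) = (18/11 - 318)*(-267) = -3480/11*(-267) = 929160/11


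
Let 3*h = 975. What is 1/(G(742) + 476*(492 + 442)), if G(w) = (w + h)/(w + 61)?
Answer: 73/32454729 ≈ 2.2493e-6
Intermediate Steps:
h = 325 (h = (⅓)*975 = 325)
G(w) = (325 + w)/(61 + w) (G(w) = (w + 325)/(w + 61) = (325 + w)/(61 + w))
1/(G(742) + 476*(492 + 442)) = 1/((325 + 742)/(61 + 742) + 476*(492 + 442)) = 1/(1067/803 + 476*934) = 1/((1/803)*1067 + 444584) = 1/(97/73 + 444584) = 1/(32454729/73) = 73/32454729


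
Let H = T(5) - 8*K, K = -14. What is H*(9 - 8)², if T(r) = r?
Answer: 117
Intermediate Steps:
H = 117 (H = 5 - 8*(-14) = 5 + 112 = 117)
H*(9 - 8)² = 117*(9 - 8)² = 117*1² = 117*1 = 117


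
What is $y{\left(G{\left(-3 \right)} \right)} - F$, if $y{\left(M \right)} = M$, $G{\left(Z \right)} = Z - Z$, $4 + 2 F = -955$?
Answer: $\frac{959}{2} \approx 479.5$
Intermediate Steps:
$F = - \frac{959}{2}$ ($F = -2 + \frac{1}{2} \left(-955\right) = -2 - \frac{955}{2} = - \frac{959}{2} \approx -479.5$)
$G{\left(Z \right)} = 0$
$y{\left(G{\left(-3 \right)} \right)} - F = 0 - - \frac{959}{2} = 0 + \frac{959}{2} = \frac{959}{2}$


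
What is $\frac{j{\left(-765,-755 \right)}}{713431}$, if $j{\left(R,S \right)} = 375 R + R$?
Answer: $- \frac{287640}{713431} \approx -0.40318$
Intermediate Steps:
$j{\left(R,S \right)} = 376 R$
$\frac{j{\left(-765,-755 \right)}}{713431} = \frac{376 \left(-765\right)}{713431} = \left(-287640\right) \frac{1}{713431} = - \frac{287640}{713431}$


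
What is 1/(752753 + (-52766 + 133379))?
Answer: 1/833366 ≈ 1.2000e-6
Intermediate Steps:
1/(752753 + (-52766 + 133379)) = 1/(752753 + 80613) = 1/833366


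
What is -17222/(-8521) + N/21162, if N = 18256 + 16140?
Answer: 328770140/90160701 ≈ 3.6465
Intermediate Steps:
N = 34396
-17222/(-8521) + N/21162 = -17222/(-8521) + 34396/21162 = -17222*(-1/8521) + 34396*(1/21162) = 17222/8521 + 17198/10581 = 328770140/90160701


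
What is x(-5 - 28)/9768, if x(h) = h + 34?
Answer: 1/9768 ≈ 0.00010238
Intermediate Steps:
x(h) = 34 + h
x(-5 - 28)/9768 = (34 + (-5 - 28))/9768 = (34 - 33)*(1/9768) = 1*(1/9768) = 1/9768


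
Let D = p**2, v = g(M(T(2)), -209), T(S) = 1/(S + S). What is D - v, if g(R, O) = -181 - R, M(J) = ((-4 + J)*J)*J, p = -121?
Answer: 948593/64 ≈ 14822.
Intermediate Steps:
T(S) = 1/(2*S)
M(J) = J**2*(-4 + J) (M(J) = (J*(-4 + J))*J = J**2*(-4 + J))
v = -11569/64 (v = -181 - ((1/2)/2)**2*(-4 + (1/2)/2) = -181 - ((1/2)*(1/2))**2*(-4 + (1/2)*(1/2)) = -181 - (1/4)**2*(-4 + 1/4) = -181 - (-15)/(16*4) = -181 - 1*(-15/64) = -181 + 15/64 = -11569/64 ≈ -180.77)
D = 14641 (D = (-121)**2 = 14641)
D - v = 14641 - 1*(-11569/64) = 14641 + 11569/64 = 948593/64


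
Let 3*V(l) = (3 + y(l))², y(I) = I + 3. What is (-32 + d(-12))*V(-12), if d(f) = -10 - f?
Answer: -360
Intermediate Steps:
y(I) = 3 + I
V(l) = (6 + l)²/3 (V(l) = (3 + (3 + l))²/3 = (6 + l)²/3)
(-32 + d(-12))*V(-12) = (-32 + (-10 - 1*(-12)))*((6 - 12)²/3) = (-32 + (-10 + 12))*((⅓)*(-6)²) = (-32 + 2)*((⅓)*36) = -30*12 = -360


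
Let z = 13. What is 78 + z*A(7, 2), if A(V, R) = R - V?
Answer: 13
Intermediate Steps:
78 + z*A(7, 2) = 78 + 13*(2 - 1*7) = 78 + 13*(2 - 7) = 78 + 13*(-5) = 78 - 65 = 13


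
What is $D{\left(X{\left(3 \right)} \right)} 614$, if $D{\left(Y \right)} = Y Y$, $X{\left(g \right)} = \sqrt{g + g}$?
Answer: $3684$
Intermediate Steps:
$X{\left(g \right)} = \sqrt{2} \sqrt{g}$ ($X{\left(g \right)} = \sqrt{2 g} = \sqrt{2} \sqrt{g}$)
$D{\left(Y \right)} = Y^{2}$
$D{\left(X{\left(3 \right)} \right)} 614 = \left(\sqrt{2} \sqrt{3}\right)^{2} \cdot 614 = \left(\sqrt{6}\right)^{2} \cdot 614 = 6 \cdot 614 = 3684$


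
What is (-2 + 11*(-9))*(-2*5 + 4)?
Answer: 606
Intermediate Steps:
(-2 + 11*(-9))*(-2*5 + 4) = (-2 - 99)*(-10 + 4) = -101*(-6) = 606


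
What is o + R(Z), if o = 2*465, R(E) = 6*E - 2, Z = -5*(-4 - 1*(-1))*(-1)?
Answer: 838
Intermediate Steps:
Z = -15 (Z = -5*(-4 + 1)*(-1) = -5*(-3)*(-1) = 15*(-1) = -15)
R(E) = -2 + 6*E
o = 930
o + R(Z) = 930 + (-2 + 6*(-15)) = 930 + (-2 - 90) = 930 - 92 = 838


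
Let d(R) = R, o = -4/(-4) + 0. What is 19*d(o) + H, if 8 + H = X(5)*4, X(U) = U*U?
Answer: 111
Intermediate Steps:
o = 1 (o = -4*(-1/4) + 0 = 1 + 0 = 1)
X(U) = U**2
H = 92 (H = -8 + 5**2*4 = -8 + 25*4 = -8 + 100 = 92)
19*d(o) + H = 19*1 + 92 = 19 + 92 = 111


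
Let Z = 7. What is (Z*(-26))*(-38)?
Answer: 6916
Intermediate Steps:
(Z*(-26))*(-38) = (7*(-26))*(-38) = -182*(-38) = 6916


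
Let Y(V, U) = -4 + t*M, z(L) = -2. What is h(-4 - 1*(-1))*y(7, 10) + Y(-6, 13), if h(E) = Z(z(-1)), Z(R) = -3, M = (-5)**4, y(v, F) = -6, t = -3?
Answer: -1861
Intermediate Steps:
M = 625
Y(V, U) = -1879 (Y(V, U) = -4 - 3*625 = -4 - 1875 = -1879)
h(E) = -3
h(-4 - 1*(-1))*y(7, 10) + Y(-6, 13) = -3*(-6) - 1879 = 18 - 1879 = -1861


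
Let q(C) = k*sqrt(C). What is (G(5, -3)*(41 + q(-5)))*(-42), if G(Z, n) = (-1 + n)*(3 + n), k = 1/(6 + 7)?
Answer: 0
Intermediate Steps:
k = 1/13 ≈ 0.076923
q(C) = sqrt(C)/13
(G(5, -3)*(41 + q(-5)))*(-42) = ((-3 + (-3)**2 + 2*(-3))*(41 + sqrt(-5)/13))*(-42) = ((-3 + 9 - 6)*(41 + (I*sqrt(5))/13))*(-42) = (0*(41 + I*sqrt(5)/13))*(-42) = 0*(-42) = 0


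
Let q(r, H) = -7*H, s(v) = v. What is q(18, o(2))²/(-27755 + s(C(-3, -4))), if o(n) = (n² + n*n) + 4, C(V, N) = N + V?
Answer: -168/661 ≈ -0.25416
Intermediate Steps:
o(n) = 4 + 2*n² (o(n) = (n² + n²) + 4 = 2*n² + 4 = 4 + 2*n²)
q(18, o(2))²/(-27755 + s(C(-3, -4))) = (-7*(4 + 2*2²))²/(-27755 + (-4 - 3)) = (-7*(4 + 2*4))²/(-27755 - 7) = (-7*(4 + 8))²/(-27762) = (-7*12)²*(-1/27762) = (-84)²*(-1/27762) = 7056*(-1/27762) = -168/661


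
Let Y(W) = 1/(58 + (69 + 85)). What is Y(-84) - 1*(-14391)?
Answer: 3050893/212 ≈ 14391.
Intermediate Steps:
Y(W) = 1/212 (Y(W) = 1/(58 + 154) = 1/212)
Y(-84) - 1*(-14391) = 1/212 - 1*(-14391) = 1/212 + 14391 = 3050893/212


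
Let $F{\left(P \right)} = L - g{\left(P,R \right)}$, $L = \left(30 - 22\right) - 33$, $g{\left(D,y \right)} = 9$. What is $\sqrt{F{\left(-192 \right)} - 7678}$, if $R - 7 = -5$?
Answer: $4 i \sqrt{482} \approx 87.818 i$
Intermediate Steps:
$R = 2$ ($R = 7 - 5 = 2$)
$L = -25$ ($L = 8 - 33 = -25$)
$F{\left(P \right)} = -34$ ($F{\left(P \right)} = -25 - 9 = -34$)
$\sqrt{F{\left(-192 \right)} - 7678} = \sqrt{-34 - 7678} = \sqrt{-7712} = 4 i \sqrt{482}$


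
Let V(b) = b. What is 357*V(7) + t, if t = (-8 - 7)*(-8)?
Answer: 2619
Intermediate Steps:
t = 120 (t = -15*(-8) = 120)
357*V(7) + t = 357*7 + 120 = 2499 + 120 = 2619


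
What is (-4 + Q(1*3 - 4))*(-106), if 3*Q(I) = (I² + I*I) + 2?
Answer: 848/3 ≈ 282.67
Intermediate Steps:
Q(I) = ⅔ + 2*I²/3 (Q(I) = ((I² + I*I) + 2)/3 = ((I² + I²) + 2)/3 = (2*I² + 2)/3 = (2 + 2*I²)/3 = ⅔ + 2*I²/3)
(-4 + Q(1*3 - 4))*(-106) = (-4 + (⅔ + 2*(1*3 - 4)²/3))*(-106) = (-4 + (⅔ + 2*(3 - 4)²/3))*(-106) = (-4 + (⅔ + (⅔)*(-1)²))*(-106) = (-4 + (⅔ + (⅔)*1))*(-106) = (-4 + (⅔ + ⅔))*(-106) = (-4 + 4/3)*(-106) = -8/3*(-106) = 848/3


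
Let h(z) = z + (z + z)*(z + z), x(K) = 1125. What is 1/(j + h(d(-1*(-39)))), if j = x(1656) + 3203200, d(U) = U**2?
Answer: 1/12459610 ≈ 8.0259e-8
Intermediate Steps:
h(z) = z + 4*z**2 (h(z) = z + (2*z)*(2*z) = z + 4*z**2)
j = 3204325 (j = 1125 + 3203200 = 3204325)
1/(j + h(d(-1*(-39)))) = 1/(3204325 + (-1*(-39))**2*(1 + 4*(-1*(-39))**2)) = 1/(3204325 + 39**2*(1 + 4*39**2)) = 1/(3204325 + 1521*(1 + 4*1521)) = 1/(3204325 + 1521*(1 + 6084)) = 1/(3204325 + 1521*6085) = 1/(3204325 + 9255285) = 1/12459610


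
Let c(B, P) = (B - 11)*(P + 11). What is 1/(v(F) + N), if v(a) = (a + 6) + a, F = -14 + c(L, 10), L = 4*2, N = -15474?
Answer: -1/15622 ≈ -6.4012e-5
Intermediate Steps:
L = 8
c(B, P) = (-11 + B)*(11 + P)
F = -77 (F = -14 + (-121 - 11*10 + 11*8 + 8*10) = -14 + (-121 - 110 + 88 + 80) = -14 - 63 = -77)
v(a) = 6 + 2*a (v(a) = (6 + a) + a = 6 + 2*a)
1/(v(F) + N) = 1/((6 + 2*(-77)) - 15474) = 1/((6 - 154) - 15474) = 1/(-148 - 15474) = 1/(-15622) = -1/15622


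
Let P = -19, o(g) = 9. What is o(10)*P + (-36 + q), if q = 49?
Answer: -158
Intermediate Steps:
o(10)*P + (-36 + q) = 9*(-19) + (-36 + 49) = -171 + 13 = -158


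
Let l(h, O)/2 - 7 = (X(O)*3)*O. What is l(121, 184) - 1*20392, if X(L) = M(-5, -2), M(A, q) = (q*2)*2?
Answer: -29210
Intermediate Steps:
M(A, q) = 4*q (M(A, q) = (2*q)*2 = 4*q)
X(L) = -8 (X(L) = 4*(-2) = -8)
l(h, O) = 14 - 48*O (l(h, O) = 14 + 2*((-8*3)*O) = 14 + 2*(-24*O) = 14 - 48*O)
l(121, 184) - 1*20392 = (14 - 48*184) - 1*20392 = (14 - 8832) - 20392 = -8818 - 20392 = -29210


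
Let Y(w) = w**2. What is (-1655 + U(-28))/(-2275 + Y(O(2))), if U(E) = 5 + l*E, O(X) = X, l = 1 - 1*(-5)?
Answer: 606/757 ≈ 0.80053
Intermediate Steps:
l = 6 (l = 1 + 5 = 6)
U(E) = 5 + 6*E
(-1655 + U(-28))/(-2275 + Y(O(2))) = (-1655 + (5 + 6*(-28)))/(-2275 + 2**2) = (-1655 + (5 - 168))/(-2275 + 4) = (-1655 - 163)/(-2271) = -1818*(-1/2271) = 606/757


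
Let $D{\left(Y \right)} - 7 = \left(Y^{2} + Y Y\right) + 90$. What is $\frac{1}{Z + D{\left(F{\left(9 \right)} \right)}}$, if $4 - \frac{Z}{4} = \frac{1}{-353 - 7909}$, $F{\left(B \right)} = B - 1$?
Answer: $\frac{4131}{995573} \approx 0.0041494$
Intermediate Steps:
$F{\left(B \right)} = -1 + B$
$D{\left(Y \right)} = 97 + 2 Y^{2}$ ($D{\left(Y \right)} = 7 + \left(\left(Y^{2} + Y Y\right) + 90\right) = 7 + \left(\left(Y^{2} + Y^{2}\right) + 90\right) = 7 + \left(2 Y^{2} + 90\right) = 7 + \left(90 + 2 Y^{2}\right) = 97 + 2 Y^{2}$)
$Z = \frac{66098}{4131}$ ($Z = 16 - \frac{4}{-353 - 7909} = 16 - \frac{4}{-8262} = 16 - - \frac{2}{4131} = 16 + \frac{2}{4131} = \frac{66098}{4131} \approx 16.0$)
$\frac{1}{Z + D{\left(F{\left(9 \right)} \right)}} = \frac{1}{\frac{66098}{4131} + \left(97 + 2 \left(-1 + 9\right)^{2}\right)} = \frac{1}{\frac{66098}{4131} + \left(97 + 2 \cdot 8^{2}\right)} = \frac{1}{\frac{66098}{4131} + \left(97 + 2 \cdot 64\right)} = \frac{1}{\frac{66098}{4131} + \left(97 + 128\right)} = \frac{1}{\frac{66098}{4131} + 225} = \frac{1}{\frac{995573}{4131}} = \frac{4131}{995573}$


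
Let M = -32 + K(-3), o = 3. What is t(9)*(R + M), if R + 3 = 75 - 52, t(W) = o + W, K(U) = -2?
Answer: -168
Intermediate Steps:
t(W) = 3 + W
M = -34 (M = -32 - 2 = -34)
R = 20 (R = -3 + (75 - 52) = -3 + 23 = 20)
t(9)*(R + M) = (3 + 9)*(20 - 34) = 12*(-14) = -168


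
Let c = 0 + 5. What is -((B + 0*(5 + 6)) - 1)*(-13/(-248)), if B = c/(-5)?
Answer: 13/124 ≈ 0.10484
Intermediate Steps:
c = 5
B = -1 (B = 5/(-5) = 5*(-⅕) = -1)
-((B + 0*(5 + 6)) - 1)*(-13/(-248)) = -((-1 + 0*(5 + 6)) - 1)*(-13/(-248)) = -((-1 + 0*11) - 1)*(-13*(-1/248)) = -((-1 + 0) - 1)*13/248 = -(-1 - 1)*13/248 = -(-2)*13/248 = -1*(-13/124) = 13/124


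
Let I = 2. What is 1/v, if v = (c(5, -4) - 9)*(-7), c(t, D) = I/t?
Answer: 5/301 ≈ 0.016611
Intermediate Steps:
c(t, D) = 2/t
v = 301/5 (v = (2/5 - 9)*(-7) = (2*(⅕) - 9)*(-7) = (⅖ - 9)*(-7) = -43/5*(-7) = 301/5 ≈ 60.200)
1/v = 1/(301/5) = 5/301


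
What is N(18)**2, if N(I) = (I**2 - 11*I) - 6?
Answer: 14400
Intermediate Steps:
N(I) = -6 + I**2 - 11*I
N(18)**2 = (-6 + 18**2 - 11*18)**2 = (-6 + 324 - 198)**2 = 120**2 = 14400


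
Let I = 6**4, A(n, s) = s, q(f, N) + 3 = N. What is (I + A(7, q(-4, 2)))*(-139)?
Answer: -180005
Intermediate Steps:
q(f, N) = -3 + N
I = 1296
(I + A(7, q(-4, 2)))*(-139) = (1296 + (-3 + 2))*(-139) = (1296 - 1)*(-139) = 1295*(-139) = -180005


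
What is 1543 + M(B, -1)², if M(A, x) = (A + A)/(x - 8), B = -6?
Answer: 13903/9 ≈ 1544.8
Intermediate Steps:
M(A, x) = 2*A/(-8 + x) (M(A, x) = (2*A)/(-8 + x) = 2*A/(-8 + x))
1543 + M(B, -1)² = 1543 + (2*(-6)/(-8 - 1))² = 1543 + (2*(-6)/(-9))² = 1543 + (2*(-6)*(-⅑))² = 1543 + (4/3)² = 1543 + 16/9 = 13903/9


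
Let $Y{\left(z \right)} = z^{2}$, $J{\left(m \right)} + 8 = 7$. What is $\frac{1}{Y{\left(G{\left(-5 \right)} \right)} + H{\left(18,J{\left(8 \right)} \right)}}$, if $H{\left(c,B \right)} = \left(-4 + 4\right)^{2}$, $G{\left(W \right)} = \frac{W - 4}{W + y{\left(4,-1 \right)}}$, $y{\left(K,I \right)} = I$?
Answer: $\frac{4}{9} \approx 0.44444$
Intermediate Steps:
$J{\left(m \right)} = -1$ ($J{\left(m \right)} = -8 + 7 = -1$)
$G{\left(W \right)} = \frac{-4 + W}{-1 + W}$ ($G{\left(W \right)} = \frac{W - 4}{W - 1} = \frac{-4 + W}{-1 + W}$)
$H{\left(c,B \right)} = 0$ ($H{\left(c,B \right)} = 0^{2} = 0$)
$\frac{1}{Y{\left(G{\left(-5 \right)} \right)} + H{\left(18,J{\left(8 \right)} \right)}} = \frac{1}{\left(\frac{-4 - 5}{-1 - 5}\right)^{2} + 0} = \frac{1}{\left(\frac{1}{-6} \left(-9\right)\right)^{2} + 0} = \frac{1}{\left(\left(- \frac{1}{6}\right) \left(-9\right)\right)^{2} + 0} = \frac{1}{\left(\frac{3}{2}\right)^{2} + 0} = \frac{1}{\frac{9}{4} + 0} = \frac{1}{\frac{9}{4}} = \frac{4}{9}$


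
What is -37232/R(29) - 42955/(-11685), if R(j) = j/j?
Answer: -87002593/2337 ≈ -37228.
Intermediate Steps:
R(j) = 1
-37232/R(29) - 42955/(-11685) = -37232/1 - 42955/(-11685) = -37232*1 - 42955*(-1/11685) = -37232 + 8591/2337 = -87002593/2337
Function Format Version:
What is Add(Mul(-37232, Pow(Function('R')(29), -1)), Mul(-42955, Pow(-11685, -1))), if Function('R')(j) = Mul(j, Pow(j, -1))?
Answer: Rational(-87002593, 2337) ≈ -37228.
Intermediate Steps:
Function('R')(j) = 1
Add(Mul(-37232, Pow(Function('R')(29), -1)), Mul(-42955, Pow(-11685, -1))) = Add(Mul(-37232, Pow(1, -1)), Mul(-42955, Pow(-11685, -1))) = Add(Mul(-37232, 1), Mul(-42955, Rational(-1, 11685))) = Add(-37232, Rational(8591, 2337)) = Rational(-87002593, 2337)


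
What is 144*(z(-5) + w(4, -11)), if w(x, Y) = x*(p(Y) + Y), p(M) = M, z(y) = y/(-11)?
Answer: -138672/11 ≈ -12607.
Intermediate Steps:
z(y) = -y/11
w(x, Y) = 2*Y*x (w(x, Y) = x*(Y + Y) = x*(2*Y) = 2*Y*x)
144*(z(-5) + w(4, -11)) = 144*(-1/11*(-5) + 2*(-11)*4) = 144*(5/11 - 88) = 144*(-963/11) = -138672/11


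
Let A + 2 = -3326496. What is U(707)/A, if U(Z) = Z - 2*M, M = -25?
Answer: -757/3326498 ≈ -0.00022757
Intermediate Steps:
A = -3326498 (A = -2 - 3326496 = -3326498)
U(Z) = 50 + Z (U(Z) = Z - 2*(-25) = Z + 50 = 50 + Z)
U(707)/A = (50 + 707)/(-3326498) = 757*(-1/3326498) = -757/3326498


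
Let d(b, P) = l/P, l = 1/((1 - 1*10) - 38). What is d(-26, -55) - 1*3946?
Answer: -10200409/2585 ≈ -3946.0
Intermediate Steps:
l = -1/47 (l = 1/((1 - 10) - 38) = 1/(-9 - 38) = 1/(-47) = -1/47 ≈ -0.021277)
d(b, P) = -1/(47*P)
d(-26, -55) - 1*3946 = -1/47/(-55) - 1*3946 = -1/47*(-1/55) - 3946 = 1/2585 - 3946 = -10200409/2585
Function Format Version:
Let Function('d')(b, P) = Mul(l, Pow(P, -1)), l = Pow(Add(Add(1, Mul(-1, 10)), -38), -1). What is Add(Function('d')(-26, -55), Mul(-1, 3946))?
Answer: Rational(-10200409, 2585) ≈ -3946.0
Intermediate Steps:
l = Rational(-1, 47) (l = Pow(Add(Add(1, -10), -38), -1) = Pow(Add(-9, -38), -1) = Pow(-47, -1) = Rational(-1, 47) ≈ -0.021277)
Function('d')(b, P) = Mul(Rational(-1, 47), Pow(P, -1))
Add(Function('d')(-26, -55), Mul(-1, 3946)) = Add(Mul(Rational(-1, 47), Pow(-55, -1)), Mul(-1, 3946)) = Add(Mul(Rational(-1, 47), Rational(-1, 55)), -3946) = Add(Rational(1, 2585), -3946) = Rational(-10200409, 2585)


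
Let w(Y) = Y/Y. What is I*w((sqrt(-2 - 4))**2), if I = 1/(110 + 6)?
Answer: 1/116 ≈ 0.0086207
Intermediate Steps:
I = 1/116 ≈ 0.0086207
w(Y) = 1
I*w((sqrt(-2 - 4))**2) = (1/116)*1 = 1/116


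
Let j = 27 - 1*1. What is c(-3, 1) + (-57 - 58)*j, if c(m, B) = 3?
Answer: -2987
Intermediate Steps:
j = 26 (j = 27 - 1 = 26)
c(-3, 1) + (-57 - 58)*j = 3 + (-57 - 58)*26 = 3 - 115*26 = 3 - 2990 = -2987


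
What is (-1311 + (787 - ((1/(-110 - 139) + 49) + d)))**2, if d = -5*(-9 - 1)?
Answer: 24064075876/62001 ≈ 3.8812e+5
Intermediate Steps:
d = 50 (d = -5*(-10) = 50)
(-1311 + (787 - ((1/(-110 - 139) + 49) + d)))**2 = (-1311 + (787 - ((1/(-110 - 139) + 49) + 50)))**2 = (-1311 + (787 - ((1/(-249) + 49) + 50)))**2 = (-1311 + (787 - ((-1/249 + 49) + 50)))**2 = (-1311 + (787 - (12200/249 + 50)))**2 = (-1311 + (787 - 1*24650/249))**2 = (-1311 + (787 - 24650/249))**2 = (-1311 + 171313/249)**2 = (-155126/249)**2 = 24064075876/62001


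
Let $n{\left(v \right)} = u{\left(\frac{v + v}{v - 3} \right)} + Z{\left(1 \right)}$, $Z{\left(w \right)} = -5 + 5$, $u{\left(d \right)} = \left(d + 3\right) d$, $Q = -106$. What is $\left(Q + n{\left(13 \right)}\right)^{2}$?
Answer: $\frac{5225796}{625} \approx 8361.3$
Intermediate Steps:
$u{\left(d \right)} = d \left(3 + d\right)$ ($u{\left(d \right)} = \left(3 + d\right) d = d \left(3 + d\right)$)
$Z{\left(w \right)} = 0$
$n{\left(v \right)} = \frac{2 v \left(3 + \frac{2 v}{-3 + v}\right)}{-3 + v}$ ($n{\left(v \right)} = \frac{v + v}{v - 3} \left(3 + \frac{v + v}{v - 3}\right) + 0 = \frac{2 v}{-3 + v} \left(3 + \frac{2 v}{-3 + v}\right) + 0 = \frac{2 v \left(3 + \frac{2 v}{-3 + v}\right)}{-3 + v} + 0 = \frac{2 v \left(3 + \frac{2 v}{-3 + v}\right)}{-3 + v}$)
$\left(Q + n{\left(13 \right)}\right)^{2} = \left(-106 + 2 \cdot 13 \frac{1}{\left(-3 + 13\right)^{2}} \left(-9 + 5 \cdot 13\right)\right)^{2} = \left(-106 + 2 \cdot 13 \cdot \frac{1}{100} \left(-9 + 65\right)\right)^{2} = \left(-106 + 2 \cdot 13 \cdot \frac{1}{100} \cdot 56\right)^{2} = \left(-106 + \frac{364}{25}\right)^{2} = \left(- \frac{2286}{25}\right)^{2} = \frac{5225796}{625}$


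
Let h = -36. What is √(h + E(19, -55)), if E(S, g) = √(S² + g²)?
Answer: √(-36 + √3386) ≈ 4.7106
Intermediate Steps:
√(h + E(19, -55)) = √(-36 + √(19² + (-55)²)) = √(-36 + √(361 + 3025)) = √(-36 + √3386)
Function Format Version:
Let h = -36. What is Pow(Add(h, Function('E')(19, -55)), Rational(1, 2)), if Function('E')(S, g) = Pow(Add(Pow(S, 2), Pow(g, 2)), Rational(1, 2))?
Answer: Pow(Add(-36, Pow(3386, Rational(1, 2))), Rational(1, 2)) ≈ 4.7106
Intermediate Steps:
Pow(Add(h, Function('E')(19, -55)), Rational(1, 2)) = Pow(Add(-36, Pow(Add(Pow(19, 2), Pow(-55, 2)), Rational(1, 2))), Rational(1, 2)) = Pow(Add(-36, Pow(Add(361, 3025), Rational(1, 2))), Rational(1, 2)) = Pow(Add(-36, Pow(3386, Rational(1, 2))), Rational(1, 2))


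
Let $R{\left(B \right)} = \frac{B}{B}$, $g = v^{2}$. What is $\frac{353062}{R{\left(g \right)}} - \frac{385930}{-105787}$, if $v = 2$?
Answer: $\frac{37349755724}{105787} \approx 3.5307 \cdot 10^{5}$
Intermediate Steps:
$g = 4$ ($g = 2^{2} = 4$)
$R{\left(B \right)} = 1$
$\frac{353062}{R{\left(g \right)}} - \frac{385930}{-105787} = \frac{353062}{1} - \frac{385930}{-105787} = 353062 \cdot 1 - - \frac{385930}{105787} = 353062 + \frac{385930}{105787} = \frac{37349755724}{105787}$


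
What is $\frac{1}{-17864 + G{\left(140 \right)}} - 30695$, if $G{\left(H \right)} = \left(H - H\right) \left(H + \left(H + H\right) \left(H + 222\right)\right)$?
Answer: $- \frac{548335481}{17864} \approx -30695.0$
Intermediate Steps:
$G{\left(H \right)} = 0$ ($G{\left(H \right)} = 0 \left(H + 2 H \left(222 + H\right)\right) = 0$)
$\frac{1}{-17864 + G{\left(140 \right)}} - 30695 = \frac{1}{-17864 + 0} - 30695 = \frac{1}{-17864} - 30695 = - \frac{1}{17864} - 30695 = - \frac{548335481}{17864}$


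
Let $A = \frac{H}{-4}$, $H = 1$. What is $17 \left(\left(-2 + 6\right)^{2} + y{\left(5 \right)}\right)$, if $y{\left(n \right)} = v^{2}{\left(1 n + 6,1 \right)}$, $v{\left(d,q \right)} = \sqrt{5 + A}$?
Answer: $\frac{1411}{4} \approx 352.75$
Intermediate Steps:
$A = - \frac{1}{4}$ ($A = 1 \frac{1}{-4} = 1 \left(- \frac{1}{4}\right) = - \frac{1}{4} \approx -0.25$)
$v{\left(d,q \right)} = \frac{\sqrt{19}}{2}$ ($v{\left(d,q \right)} = \sqrt{5 - \frac{1}{4}} = \sqrt{\frac{19}{4}} = \frac{\sqrt{19}}{2}$)
$y{\left(n \right)} = \frac{19}{4}$ ($y{\left(n \right)} = \left(\frac{\sqrt{19}}{2}\right)^{2} = \frac{19}{4}$)
$17 \left(\left(-2 + 6\right)^{2} + y{\left(5 \right)}\right) = 17 \left(\left(-2 + 6\right)^{2} + \frac{19}{4}\right) = 17 \left(4^{2} + \frac{19}{4}\right) = 17 \left(16 + \frac{19}{4}\right) = 17 \cdot \frac{83}{4} = \frac{1411}{4}$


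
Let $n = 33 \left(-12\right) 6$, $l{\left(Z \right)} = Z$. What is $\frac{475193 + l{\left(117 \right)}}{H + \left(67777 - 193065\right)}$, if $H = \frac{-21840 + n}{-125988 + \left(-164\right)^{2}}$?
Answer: $- \frac{1177485463}{310375357} \approx -3.7937$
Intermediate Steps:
$n = -2376$ ($n = \left(-396\right) 6 = -2376$)
$H = \frac{6054}{24773}$ ($H = \frac{-21840 - 2376}{-125988 + \left(-164\right)^{2}} = - \frac{24216}{-125988 + 26896} = - \frac{24216}{-99092} = \left(-24216\right) \left(- \frac{1}{99092}\right) = \frac{6054}{24773} \approx 0.24438$)
$\frac{475193 + l{\left(117 \right)}}{H + \left(67777 - 193065\right)} = \frac{475193 + 117}{\frac{6054}{24773} + \left(67777 - 193065\right)} = \frac{475310}{\frac{6054}{24773} + \left(67777 - 193065\right)} = \frac{475310}{\frac{6054}{24773} - 125288} = \frac{475310}{- \frac{3103753570}{24773}} = 475310 \left(- \frac{24773}{3103753570}\right) = - \frac{1177485463}{310375357}$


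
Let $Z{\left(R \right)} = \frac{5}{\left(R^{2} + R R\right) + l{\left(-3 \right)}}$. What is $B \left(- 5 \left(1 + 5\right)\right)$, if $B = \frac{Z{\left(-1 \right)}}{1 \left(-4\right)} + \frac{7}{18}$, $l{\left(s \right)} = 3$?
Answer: $- \frac{25}{6} \approx -4.1667$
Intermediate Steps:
$Z{\left(R \right)} = \frac{5}{3 + 2 R^{2}}$ ($Z{\left(R \right)} = \frac{5}{\left(R^{2} + R R\right) + 3} = \frac{5}{\left(R^{2} + R^{2}\right) + 3} = \frac{5}{2 R^{2} + 3} = \frac{5}{3 + 2 R^{2}}$)
$B = \frac{5}{36}$ ($B = \frac{5 \frac{1}{3 + 2 \left(-1\right)^{2}}}{1 \left(-4\right)} + \frac{7}{18} = \frac{5 \frac{1}{3 + 2 \cdot 1}}{-4} + 7 \cdot \frac{1}{18} = \frac{5}{3 + 2} \left(- \frac{1}{4}\right) + \frac{7}{18} = \frac{5}{5} \left(- \frac{1}{4}\right) + \frac{7}{18} = 5 \cdot \frac{1}{5} \left(- \frac{1}{4}\right) + \frac{7}{18} = 1 \left(- \frac{1}{4}\right) + \frac{7}{18} = - \frac{1}{4} + \frac{7}{18} = \frac{5}{36} \approx 0.13889$)
$B \left(- 5 \left(1 + 5\right)\right) = \frac{5 \left(- 5 \left(1 + 5\right)\right)}{36} = \frac{5 \left(\left(-5\right) 6\right)}{36} = \frac{5}{36} \left(-30\right) = - \frac{25}{6}$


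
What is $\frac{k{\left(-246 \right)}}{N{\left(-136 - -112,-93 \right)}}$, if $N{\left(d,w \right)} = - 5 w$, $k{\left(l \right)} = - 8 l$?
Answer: $\frac{656}{155} \approx 4.2323$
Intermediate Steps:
$\frac{k{\left(-246 \right)}}{N{\left(-136 - -112,-93 \right)}} = \frac{\left(-8\right) \left(-246\right)}{\left(-5\right) \left(-93\right)} = \frac{1968}{465} = 1968 \cdot \frac{1}{465} = \frac{656}{155}$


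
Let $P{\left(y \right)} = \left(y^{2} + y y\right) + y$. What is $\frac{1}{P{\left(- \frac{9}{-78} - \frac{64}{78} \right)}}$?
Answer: $\frac{1521}{440} \approx 3.4568$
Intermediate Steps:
$P{\left(y \right)} = y + 2 y^{2}$ ($P{\left(y \right)} = \left(y^{2} + y^{2}\right) + y = 2 y^{2} + y = y + 2 y^{2}$)
$\frac{1}{P{\left(- \frac{9}{-78} - \frac{64}{78} \right)}} = \frac{1}{\left(- \frac{9}{-78} - \frac{64}{78}\right) \left(1 + 2 \left(- \frac{9}{-78} - \frac{64}{78}\right)\right)} = \frac{1}{\left(\left(-9\right) \left(- \frac{1}{78}\right) - \frac{32}{39}\right) \left(1 + 2 \left(\left(-9\right) \left(- \frac{1}{78}\right) - \frac{32}{39}\right)\right)} = \frac{1}{\left(\frac{3}{26} - \frac{32}{39}\right) \left(1 + 2 \left(\frac{3}{26} - \frac{32}{39}\right)\right)} = \frac{1}{\left(- \frac{55}{78}\right) \left(1 + 2 \left(- \frac{55}{78}\right)\right)} = \frac{1}{\left(- \frac{55}{78}\right) \left(1 - \frac{55}{39}\right)} = \frac{1}{\left(- \frac{55}{78}\right) \left(- \frac{16}{39}\right)} = \frac{1}{\frac{440}{1521}} = \frac{1521}{440}$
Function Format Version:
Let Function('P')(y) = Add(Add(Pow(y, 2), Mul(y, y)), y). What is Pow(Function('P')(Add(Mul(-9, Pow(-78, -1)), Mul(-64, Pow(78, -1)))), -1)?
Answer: Rational(1521, 440) ≈ 3.4568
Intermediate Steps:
Function('P')(y) = Add(y, Mul(2, Pow(y, 2))) (Function('P')(y) = Add(Add(Pow(y, 2), Pow(y, 2)), y) = Add(Mul(2, Pow(y, 2)), y) = Add(y, Mul(2, Pow(y, 2))))
Pow(Function('P')(Add(Mul(-9, Pow(-78, -1)), Mul(-64, Pow(78, -1)))), -1) = Pow(Mul(Add(Mul(-9, Pow(-78, -1)), Mul(-64, Pow(78, -1))), Add(1, Mul(2, Add(Mul(-9, Pow(-78, -1)), Mul(-64, Pow(78, -1)))))), -1) = Pow(Mul(Add(Mul(-9, Rational(-1, 78)), Mul(-64, Rational(1, 78))), Add(1, Mul(2, Add(Mul(-9, Rational(-1, 78)), Mul(-64, Rational(1, 78)))))), -1) = Pow(Mul(Add(Rational(3, 26), Rational(-32, 39)), Add(1, Mul(2, Add(Rational(3, 26), Rational(-32, 39))))), -1) = Pow(Mul(Rational(-55, 78), Add(1, Mul(2, Rational(-55, 78)))), -1) = Pow(Mul(Rational(-55, 78), Add(1, Rational(-55, 39))), -1) = Pow(Mul(Rational(-55, 78), Rational(-16, 39)), -1) = Pow(Rational(440, 1521), -1) = Rational(1521, 440)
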